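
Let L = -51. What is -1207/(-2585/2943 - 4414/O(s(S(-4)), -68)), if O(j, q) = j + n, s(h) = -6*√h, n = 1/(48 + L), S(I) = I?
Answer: -126523932782661/1518562082805241 - 4983608049278616*I/1518562082805241 ≈ -0.083318 - 3.2818*I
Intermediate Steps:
n = -⅓ (n = 1/(48 - 51) = 1/(-3) = -⅓ ≈ -0.33333)
O(j, q) = -⅓ + j (O(j, q) = j - ⅓ = -⅓ + j)
-1207/(-2585/2943 - 4414/O(s(S(-4)), -68)) = -1207/(-2585/2943 - 4414/(-⅓ - 12*I)) = -1207/(-2585*1/2943 - 4414/(-⅓ - 12*I)) = -1207/(-2585/2943 - 4414*9*(-⅓ + 12*I)/1297) = -1207/(-2585/2943 - 39726*(-⅓ + 12*I)/1297)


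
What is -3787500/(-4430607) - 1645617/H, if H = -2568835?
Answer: 5673514920673/3793832777615 ≈ 1.4955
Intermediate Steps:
-3787500/(-4430607) - 1645617/H = -3787500/(-4430607) - 1645617/(-2568835) = -3787500*(-1/4430607) - 1645617*(-1/2568835) = 1262500/1476869 + 1645617/2568835 = 5673514920673/3793832777615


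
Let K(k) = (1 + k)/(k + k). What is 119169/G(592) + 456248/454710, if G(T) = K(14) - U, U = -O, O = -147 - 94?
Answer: -757086744968/1530781215 ≈ -494.58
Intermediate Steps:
O = -241
K(k) = (1 + k)/(2*k) (K(k) = (1 + k)/((2*k)) = (1 + k)*(1/(2*k)) = (1 + k)/(2*k))
U = 241 (U = -1*(-241) = 241)
G(T) = -6733/28 (G(T) = (½)*(1 + 14)/14 - 1*241 = (½)*(1/14)*15 - 241 = 15/28 - 241 = -6733/28)
119169/G(592) + 456248/454710 = 119169/(-6733/28) + 456248/454710 = 119169*(-28/6733) + 456248*(1/454710) = -3336732/6733 + 228124/227355 = -757086744968/1530781215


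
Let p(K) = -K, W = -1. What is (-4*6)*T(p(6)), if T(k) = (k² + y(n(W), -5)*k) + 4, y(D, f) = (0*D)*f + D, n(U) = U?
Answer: -1104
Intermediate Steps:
y(D, f) = D (y(D, f) = 0*f + D = 0 + D = D)
T(k) = 4 + k² - k (T(k) = (k² - k) + 4 = 4 + k² - k)
(-4*6)*T(p(6)) = (-4*6)*(4 + (-1*6)² - (-1)*6) = -24*(4 + (-6)² - 1*(-6)) = -24*(4 + 36 + 6) = -24*46 = -1104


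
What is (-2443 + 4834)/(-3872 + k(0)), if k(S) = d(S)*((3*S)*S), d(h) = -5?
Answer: -2391/3872 ≈ -0.61751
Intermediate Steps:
k(S) = -15*S**2 (k(S) = -5*3*S*S = -15*S**2)
(-2443 + 4834)/(-3872 + k(0)) = (-2443 + 4834)/(-3872 - 15*0**2) = 2391/(-3872 - 15*0) = 2391/(-3872 + 0) = 2391/(-3872) = 2391*(-1/3872) = -2391/3872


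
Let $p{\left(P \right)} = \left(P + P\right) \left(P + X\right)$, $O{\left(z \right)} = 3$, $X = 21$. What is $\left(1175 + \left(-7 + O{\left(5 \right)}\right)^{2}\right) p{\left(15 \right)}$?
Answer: $1286280$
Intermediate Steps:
$p{\left(P \right)} = 2 P \left(21 + P\right)$ ($p{\left(P \right)} = \left(P + P\right) \left(P + 21\right) = 2 P \left(21 + P\right)$)
$\left(1175 + \left(-7 + O{\left(5 \right)}\right)^{2}\right) p{\left(15 \right)} = \left(1175 + \left(-7 + 3\right)^{2}\right) 2 \cdot 15 \left(21 + 15\right) = \left(1175 + \left(-4\right)^{2}\right) 2 \cdot 15 \cdot 36 = \left(1175 + 16\right) 1080 = 1191 \cdot 1080 = 1286280$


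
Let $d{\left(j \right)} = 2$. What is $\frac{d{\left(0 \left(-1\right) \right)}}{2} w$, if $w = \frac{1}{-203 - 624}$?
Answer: $- \frac{1}{827} \approx -0.0012092$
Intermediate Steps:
$w = - \frac{1}{827}$ ($w = \frac{1}{-827} = - \frac{1}{827} \approx -0.0012092$)
$\frac{d{\left(0 \left(-1\right) \right)}}{2} w = \frac{2}{2} \left(- \frac{1}{827}\right) = 2 \cdot \frac{1}{2} \left(- \frac{1}{827}\right) = 1 \left(- \frac{1}{827}\right) = - \frac{1}{827}$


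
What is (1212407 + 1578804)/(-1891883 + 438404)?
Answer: -2791211/1453479 ≈ -1.9204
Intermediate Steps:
(1212407 + 1578804)/(-1891883 + 438404) = 2791211/(-1453479) = 2791211*(-1/1453479) = -2791211/1453479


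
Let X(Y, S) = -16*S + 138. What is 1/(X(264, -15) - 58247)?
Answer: -1/57869 ≈ -1.7280e-5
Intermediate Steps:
X(Y, S) = 138 - 16*S
1/(X(264, -15) - 58247) = 1/((138 - 16*(-15)) - 58247) = 1/((138 + 240) - 58247) = 1/(378 - 58247) = 1/(-57869) = -1/57869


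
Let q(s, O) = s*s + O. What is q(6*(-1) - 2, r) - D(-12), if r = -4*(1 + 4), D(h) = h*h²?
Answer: 1772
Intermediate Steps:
D(h) = h³
r = -20 (r = -4*5 = -20)
q(s, O) = O + s² (q(s, O) = s² + O = O + s²)
q(6*(-1) - 2, r) - D(-12) = (-20 + (6*(-1) - 2)²) - 1*(-12)³ = (-20 + (-6 - 2)²) - 1*(-1728) = (-20 + (-8)²) + 1728 = (-20 + 64) + 1728 = 44 + 1728 = 1772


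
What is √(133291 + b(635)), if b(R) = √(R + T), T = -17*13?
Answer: √(133291 + 3*√46) ≈ 365.12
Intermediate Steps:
T = -221
b(R) = √(-221 + R) (b(R) = √(R - 221) = √(-221 + R))
√(133291 + b(635)) = √(133291 + √(-221 + 635)) = √(133291 + √414) = √(133291 + 3*√46)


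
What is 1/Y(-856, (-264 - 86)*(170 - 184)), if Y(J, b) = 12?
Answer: 1/12 ≈ 0.083333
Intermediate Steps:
1/Y(-856, (-264 - 86)*(170 - 184)) = 1/12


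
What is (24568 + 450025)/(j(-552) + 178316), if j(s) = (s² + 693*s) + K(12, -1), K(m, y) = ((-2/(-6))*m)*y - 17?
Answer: 474593/100463 ≈ 4.7241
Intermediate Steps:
K(m, y) = -17 + m*y/3 (K(m, y) = ((-2*(-⅙))*m)*y - 17 = (m/3)*y - 17 = m*y/3 - 17 = -17 + m*y/3)
j(s) = -21 + s² + 693*s (j(s) = (s² + 693*s) + (-17 + (⅓)*12*(-1)) = (s² + 693*s) + (-17 - 4) = (s² + 693*s) - 21 = -21 + s² + 693*s)
(24568 + 450025)/(j(-552) + 178316) = (24568 + 450025)/((-21 + (-552)² + 693*(-552)) + 178316) = 474593/((-21 + 304704 - 382536) + 178316) = 474593/(-77853 + 178316) = 474593/100463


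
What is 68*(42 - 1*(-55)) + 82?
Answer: 6678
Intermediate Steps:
68*(42 - 1*(-55)) + 82 = 68*(42 + 55) + 82 = 68*97 + 82 = 6596 + 82 = 6678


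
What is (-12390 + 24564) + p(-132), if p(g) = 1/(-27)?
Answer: 328697/27 ≈ 12174.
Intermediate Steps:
p(g) = -1/27
(-12390 + 24564) + p(-132) = (-12390 + 24564) - 1/27 = 12174 - 1/27 = 328697/27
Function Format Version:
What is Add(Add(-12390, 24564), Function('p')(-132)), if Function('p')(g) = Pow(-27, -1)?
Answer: Rational(328697, 27) ≈ 12174.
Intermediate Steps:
Function('p')(g) = Rational(-1, 27)
Add(Add(-12390, 24564), Function('p')(-132)) = Add(Add(-12390, 24564), Rational(-1, 27)) = Add(12174, Rational(-1, 27)) = Rational(328697, 27)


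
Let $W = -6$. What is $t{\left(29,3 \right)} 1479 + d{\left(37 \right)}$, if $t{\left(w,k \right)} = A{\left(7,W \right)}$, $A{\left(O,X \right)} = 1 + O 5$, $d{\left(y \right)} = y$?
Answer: $53281$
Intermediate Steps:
$A{\left(O,X \right)} = 1 + 5 O$
$t{\left(w,k \right)} = 36$ ($t{\left(w,k \right)} = 1 + 5 \cdot 7 = 1 + 35 = 36$)
$t{\left(29,3 \right)} 1479 + d{\left(37 \right)} = 36 \cdot 1479 + 37 = 53244 + 37 = 53281$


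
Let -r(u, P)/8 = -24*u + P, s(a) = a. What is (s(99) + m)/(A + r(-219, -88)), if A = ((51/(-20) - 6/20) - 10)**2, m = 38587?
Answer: -15474400/16471551 ≈ -0.93946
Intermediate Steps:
r(u, P) = -8*P + 192*u (r(u, P) = -8*(-24*u + P) = -8*(P - 24*u) = -8*P + 192*u)
A = 66049/400 (A = ((51*(-1/20) - 6*1/20) - 10)**2 = ((-51/20 - 3/10) - 10)**2 = (-57/20 - 10)**2 = (-257/20)**2 = 66049/400 ≈ 165.12)
(s(99) + m)/(A + r(-219, -88)) = (99 + 38587)/(66049/400 + (-8*(-88) + 192*(-219))) = 38686/(66049/400 + (704 - 42048)) = 38686/(66049/400 - 41344) = 38686/(-16471551/400) = 38686*(-400/16471551) = -15474400/16471551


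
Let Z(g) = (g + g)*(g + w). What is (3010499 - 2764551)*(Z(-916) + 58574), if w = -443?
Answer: 626739942376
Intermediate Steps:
Z(g) = 2*g*(-443 + g) (Z(g) = (g + g)*(g - 443) = (2*g)*(-443 + g) = 2*g*(-443 + g))
(3010499 - 2764551)*(Z(-916) + 58574) = (3010499 - 2764551)*(2*(-916)*(-443 - 916) + 58574) = 245948*(2*(-916)*(-1359) + 58574) = 245948*(2489688 + 58574) = 245948*2548262 = 626739942376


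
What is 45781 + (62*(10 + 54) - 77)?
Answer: 49672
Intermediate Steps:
45781 + (62*(10 + 54) - 77) = 45781 + (62*64 - 77) = 45781 + (3968 - 77) = 45781 + 3891 = 49672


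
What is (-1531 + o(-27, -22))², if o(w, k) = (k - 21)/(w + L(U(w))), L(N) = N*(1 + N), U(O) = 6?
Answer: 529368064/225 ≈ 2.3527e+6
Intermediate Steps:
o(w, k) = (-21 + k)/(42 + w) (o(w, k) = (k - 21)/(w + 6*(1 + 6)) = (-21 + k)/(w + 6*7) = (-21 + k)/(w + 42) = (-21 + k)/(42 + w))
(-1531 + o(-27, -22))² = (-1531 + (-21 - 22)/(42 - 27))² = (-1531 - 43/15)² = (-23008/15)² = 529368064/225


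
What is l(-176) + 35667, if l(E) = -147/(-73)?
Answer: 2603838/73 ≈ 35669.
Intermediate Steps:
l(E) = 147/73 (l(E) = -147*(-1/73) = 147/73)
l(-176) + 35667 = 147/73 + 35667 = 2603838/73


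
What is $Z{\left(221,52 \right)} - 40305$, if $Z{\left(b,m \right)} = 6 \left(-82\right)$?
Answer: $-40797$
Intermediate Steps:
$Z{\left(b,m \right)} = -492$
$Z{\left(221,52 \right)} - 40305 = -492 - 40305 = -40797$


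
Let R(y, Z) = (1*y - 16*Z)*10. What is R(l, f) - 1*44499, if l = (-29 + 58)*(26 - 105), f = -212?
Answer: -33489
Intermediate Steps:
l = -2291 (l = 29*(-79) = -2291)
R(y, Z) = -160*Z + 10*y (R(y, Z) = (y - 16*Z)*10 = -160*Z + 10*y)
R(l, f) - 1*44499 = (-160*(-212) + 10*(-2291)) - 1*44499 = (33920 - 22910) - 44499 = 11010 - 44499 = -33489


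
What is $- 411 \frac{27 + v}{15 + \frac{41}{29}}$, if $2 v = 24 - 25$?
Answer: $- \frac{631707}{952} \approx -663.56$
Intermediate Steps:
$v = - \frac{1}{2}$ ($v = \frac{24 - 25}{2} = \frac{1}{2} \left(-1\right) = - \frac{1}{2} \approx -0.5$)
$- 411 \frac{27 + v}{15 + \frac{41}{29}} = - 411 \frac{27 - \frac{1}{2}}{15 + \frac{41}{29}} = - 411 \frac{53}{2 \left(15 + 41 \cdot \frac{1}{29}\right)} = - 411 \frac{53}{2 \left(15 + \frac{41}{29}\right)} = - 411 \frac{53}{2 \cdot \frac{476}{29}} = - 411 \cdot \frac{53}{2} \cdot \frac{29}{476} = \left(-411\right) \frac{1537}{952} = - \frac{631707}{952}$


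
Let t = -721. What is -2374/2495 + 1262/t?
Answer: -4860344/1798895 ≈ -2.7019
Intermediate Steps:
-2374/2495 + 1262/t = -2374/2495 + 1262/(-721) = -2374*1/2495 + 1262*(-1/721) = -2374/2495 - 1262/721 = -4860344/1798895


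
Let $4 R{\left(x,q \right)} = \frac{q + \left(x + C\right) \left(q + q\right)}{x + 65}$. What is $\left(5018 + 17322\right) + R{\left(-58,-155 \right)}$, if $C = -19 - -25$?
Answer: $\frac{641485}{28} \approx 22910.0$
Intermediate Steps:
$C = 6$ ($C = -19 + 25 = 6$)
$R{\left(x,q \right)} = \frac{q + 2 q \left(6 + x\right)}{4 \left(65 + x\right)}$ ($R{\left(x,q \right)} = \frac{\left(q + \left(x + 6\right) \left(q + q\right)\right) \frac{1}{x + 65}}{4} = \frac{\left(q + \left(6 + x\right) 2 q\right) \frac{1}{65 + x}}{4} = \frac{\left(q + 2 q \left(6 + x\right)\right) \frac{1}{65 + x}}{4} = \frac{\frac{1}{65 + x} \left(q + 2 q \left(6 + x\right)\right)}{4} = \frac{q + 2 q \left(6 + x\right)}{4 \left(65 + x\right)}$)
$\left(5018 + 17322\right) + R{\left(-58,-155 \right)} = \left(5018 + 17322\right) + \frac{1}{4} \left(-155\right) \frac{1}{65 - 58} \left(13 + 2 \left(-58\right)\right) = 22340 + \frac{1}{4} \left(-155\right) \frac{1}{7} \left(13 - 116\right) = 22340 + \frac{1}{4} \left(-155\right) \frac{1}{7} \left(-103\right) = 22340 + \frac{15965}{28} = \frac{641485}{28}$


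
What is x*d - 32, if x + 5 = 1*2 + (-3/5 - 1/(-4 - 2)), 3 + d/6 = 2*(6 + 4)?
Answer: -1911/5 ≈ -382.20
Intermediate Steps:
d = 102 (d = -18 + 6*(2*(6 + 4)) = -18 + 6*(2*10) = -18 + 6*20 = -18 + 120 = 102)
x = -103/30 (x = -5 + (1*2 + (-3/5 - 1/(-4 - 2))) = -5 + (2 + (-3*1/5 - 1/(-6))) = -5 + (2 + (-3/5 - 1*(-1/6))) = -5 + (2 + (-3/5 + 1/6)) = -5 + (2 - 13/30) = -5 + 47/30 = -103/30 ≈ -3.4333)
x*d - 32 = -103/30*102 - 32 = -1751/5 - 32 = -1911/5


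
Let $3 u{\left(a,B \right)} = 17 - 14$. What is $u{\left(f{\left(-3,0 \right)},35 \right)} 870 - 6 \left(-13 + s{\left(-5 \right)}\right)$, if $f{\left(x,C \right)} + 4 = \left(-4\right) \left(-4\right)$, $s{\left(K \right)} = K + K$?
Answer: $1008$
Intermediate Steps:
$s{\left(K \right)} = 2 K$
$f{\left(x,C \right)} = 12$ ($f{\left(x,C \right)} = -4 - -16 = -4 + 16 = 12$)
$u{\left(a,B \right)} = 1$ ($u{\left(a,B \right)} = \frac{17 - 14}{3} = \frac{1}{3} \cdot 3 = 1$)
$u{\left(f{\left(-3,0 \right)},35 \right)} 870 - 6 \left(-13 + s{\left(-5 \right)}\right) = 1 \cdot 870 - 6 \left(-13 + 2 \left(-5\right)\right) = 870 - 6 \left(-13 - 10\right) = 870 - -138 = 870 + 138 = 1008$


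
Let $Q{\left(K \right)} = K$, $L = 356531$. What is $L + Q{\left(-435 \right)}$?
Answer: $356096$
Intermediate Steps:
$L + Q{\left(-435 \right)} = 356531 - 435 = 356096$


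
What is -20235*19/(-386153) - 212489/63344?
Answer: -57699713857/24460475632 ≈ -2.3589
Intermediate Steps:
-20235*19/(-386153) - 212489/63344 = -384465*(-1/386153) - 212489*1/63344 = 384465/386153 - 212489/63344 = -57699713857/24460475632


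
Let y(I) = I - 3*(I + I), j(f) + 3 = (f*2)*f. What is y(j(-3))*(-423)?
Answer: 31725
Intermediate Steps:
j(f) = -3 + 2*f² (j(f) = -3 + (f*2)*f = -3 + (2*f)*f = -3 + 2*f²)
y(I) = -5*I (y(I) = I - 6*I = -5*I)
y(j(-3))*(-423) = -5*(-3 + 2*(-3)²)*(-423) = -5*(-3 + 2*9)*(-423) = -5*(-3 + 18)*(-423) = -5*15*(-423) = -75*(-423) = 31725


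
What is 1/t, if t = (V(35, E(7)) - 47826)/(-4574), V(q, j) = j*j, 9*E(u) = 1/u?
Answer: 18154206/189821393 ≈ 0.095638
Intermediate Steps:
E(u) = 1/(9*u)
V(q, j) = j²
t = 189821393/18154206 (t = (((⅑)/7)² - 47826)/(-4574) = (((⅑)*(⅐))² - 47826)*(-1/4574) = ((1/63)² - 47826)*(-1/4574) = (1/3969 - 47826)*(-1/4574) = -189821393/3969*(-1/4574) = 189821393/18154206 ≈ 10.456)
1/t = 1/(189821393/18154206) = 18154206/189821393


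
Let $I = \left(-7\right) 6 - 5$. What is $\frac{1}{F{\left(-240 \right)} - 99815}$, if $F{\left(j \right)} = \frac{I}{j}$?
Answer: $- \frac{240}{23955553} \approx -1.0019 \cdot 10^{-5}$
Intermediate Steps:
$I = -47$ ($I = -42 - 5 = -47$)
$F{\left(j \right)} = - \frac{47}{j}$
$\frac{1}{F{\left(-240 \right)} - 99815} = \frac{1}{- \frac{47}{-240} - 99815} = \frac{1}{\left(-47\right) \left(- \frac{1}{240}\right) - 99815} = \frac{1}{\frac{47}{240} - 99815} = \frac{1}{- \frac{23955553}{240}} = - \frac{240}{23955553}$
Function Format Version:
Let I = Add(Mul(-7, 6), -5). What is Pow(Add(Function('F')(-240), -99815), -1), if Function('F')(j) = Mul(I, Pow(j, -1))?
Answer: Rational(-240, 23955553) ≈ -1.0019e-5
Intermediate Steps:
I = -47 (I = Add(-42, -5) = -47)
Function('F')(j) = Mul(-47, Pow(j, -1))
Pow(Add(Function('F')(-240), -99815), -1) = Pow(Add(Mul(-47, Pow(-240, -1)), -99815), -1) = Pow(Add(Mul(-47, Rational(-1, 240)), -99815), -1) = Pow(Add(Rational(47, 240), -99815), -1) = Pow(Rational(-23955553, 240), -1) = Rational(-240, 23955553)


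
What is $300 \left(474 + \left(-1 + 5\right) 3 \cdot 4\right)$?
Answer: $156600$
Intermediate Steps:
$300 \left(474 + \left(-1 + 5\right) 3 \cdot 4\right) = 300 \left(474 + 4 \cdot 3 \cdot 4\right) = 300 \left(474 + 12 \cdot 4\right) = 300 \left(474 + 48\right) = 300 \cdot 522 = 156600$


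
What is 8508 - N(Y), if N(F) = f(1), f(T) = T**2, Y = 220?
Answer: 8507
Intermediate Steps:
N(F) = 1 (N(F) = 1**2 = 1)
8508 - N(Y) = 8508 - 1*1 = 8508 - 1 = 8507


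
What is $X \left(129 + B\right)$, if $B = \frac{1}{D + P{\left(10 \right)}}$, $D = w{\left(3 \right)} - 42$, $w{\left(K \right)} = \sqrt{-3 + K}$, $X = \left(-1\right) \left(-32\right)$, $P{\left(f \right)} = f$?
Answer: $4127$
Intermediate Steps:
$X = 32$
$D = -42$ ($D = \sqrt{-3 + 3} - 42 = \sqrt{0} - 42 = 0 - 42 = -42$)
$B = - \frac{1}{32}$ ($B = \frac{1}{-42 + 10} = \frac{1}{-32} = - \frac{1}{32} \approx -0.03125$)
$X \left(129 + B\right) = 32 \left(129 - \frac{1}{32}\right) = 32 \cdot \frac{4127}{32} = 4127$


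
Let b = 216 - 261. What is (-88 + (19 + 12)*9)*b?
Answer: -8595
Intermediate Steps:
b = -45
(-88 + (19 + 12)*9)*b = (-88 + (19 + 12)*9)*(-45) = (-88 + 31*9)*(-45) = (-88 + 279)*(-45) = 191*(-45) = -8595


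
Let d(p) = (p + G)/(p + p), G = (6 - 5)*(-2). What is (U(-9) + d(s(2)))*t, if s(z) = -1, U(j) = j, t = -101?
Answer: 1515/2 ≈ 757.50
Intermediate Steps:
G = -2 (G = 1*(-2) = -2)
d(p) = (-2 + p)/(2*p) (d(p) = (p - 2)/(p + p) = (-2 + p)/((2*p)) = (-2 + p)*(1/(2*p)) = (-2 + p)/(2*p))
(U(-9) + d(s(2)))*t = (-9 + (1/2)*(-2 - 1)/(-1))*(-101) = (-9 + (1/2)*(-1)*(-3))*(-101) = (-9 + 3/2)*(-101) = -15/2*(-101) = 1515/2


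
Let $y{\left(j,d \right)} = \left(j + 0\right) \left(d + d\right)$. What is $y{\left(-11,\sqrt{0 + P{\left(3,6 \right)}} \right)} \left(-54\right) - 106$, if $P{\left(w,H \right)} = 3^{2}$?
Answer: $3458$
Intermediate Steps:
$P{\left(w,H \right)} = 9$
$y{\left(j,d \right)} = 2 d j$ ($y{\left(j,d \right)} = j 2 d = 2 d j$)
$y{\left(-11,\sqrt{0 + P{\left(3,6 \right)}} \right)} \left(-54\right) - 106 = 2 \sqrt{0 + 9} \left(-11\right) \left(-54\right) - 106 = 2 \sqrt{9} \left(-11\right) \left(-54\right) - 106 = 2 \cdot 3 \left(-11\right) \left(-54\right) - 106 = \left(-66\right) \left(-54\right) - 106 = 3564 - 106 = 3458$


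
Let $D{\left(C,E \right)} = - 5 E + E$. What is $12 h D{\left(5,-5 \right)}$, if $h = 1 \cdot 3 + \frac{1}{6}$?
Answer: $760$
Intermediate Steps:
$h = \frac{19}{6}$ ($h = 3 + \frac{1}{6} = \frac{19}{6} \approx 3.1667$)
$D{\left(C,E \right)} = - 4 E$
$12 h D{\left(5,-5 \right)} = 12 \cdot \frac{19}{6} \left(\left(-4\right) \left(-5\right)\right) = 38 \cdot 20 = 760$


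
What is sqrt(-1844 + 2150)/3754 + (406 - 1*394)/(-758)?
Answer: -6/379 + 3*sqrt(34)/3754 ≈ -0.011171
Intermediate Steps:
sqrt(-1844 + 2150)/3754 + (406 - 1*394)/(-758) = sqrt(306)*(1/3754) + (406 - 394)*(-1/758) = (3*sqrt(34))*(1/3754) + 12*(-1/758) = 3*sqrt(34)/3754 - 6/379 = -6/379 + 3*sqrt(34)/3754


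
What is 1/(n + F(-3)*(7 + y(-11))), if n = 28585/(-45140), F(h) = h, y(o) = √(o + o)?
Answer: -160292140/4934726387 + 244514352*I*√22/54281990257 ≈ -0.032483 + 0.021128*I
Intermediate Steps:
y(o) = √2*√o (y(o) = √(2*o) = √2*√o)
n = -5717/9028 (n = 28585*(-1/45140) = -5717/9028 ≈ -0.63325)
1/(n + F(-3)*(7 + y(-11))) = 1/(-5717/9028 - 3*(7 + √2*√(-11))) = 1/(-5717/9028 - 3*(7 + √2*(I*√11))) = 1/(-5717/9028 - 3*(7 + I*√22)) = 1/(-5717/9028 + (-21 - 3*I*√22)) = 1/(-195305/9028 - 3*I*√22)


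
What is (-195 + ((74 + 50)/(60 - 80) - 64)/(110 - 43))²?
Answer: 4313336976/112225 ≈ 38435.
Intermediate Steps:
(-195 + ((74 + 50)/(60 - 80) - 64)/(110 - 43))² = (-195 + (124/(-20) - 64)/67)² = (-195 + (124*(-1/20) - 64)*(1/67))² = (-195 + (-31/5 - 64)*(1/67))² = (-195 - 351/5*1/67)² = (-195 - 351/335)² = (-65676/335)² = 4313336976/112225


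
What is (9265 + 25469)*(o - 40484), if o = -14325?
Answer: -1903735806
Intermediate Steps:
(9265 + 25469)*(o - 40484) = (9265 + 25469)*(-14325 - 40484) = 34734*(-54809) = -1903735806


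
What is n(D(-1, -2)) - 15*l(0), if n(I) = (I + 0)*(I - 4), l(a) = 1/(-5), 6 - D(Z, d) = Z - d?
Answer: 8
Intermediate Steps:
D(Z, d) = 6 + d - Z (D(Z, d) = 6 - (Z - d) = 6 + (d - Z) = 6 + d - Z)
l(a) = -⅕
n(I) = I*(-4 + I)
n(D(-1, -2)) - 15*l(0) = (6 - 2 - 1*(-1))*(-4 + (6 - 2 - 1*(-1))) - 15*(-⅕) = (6 - 2 + 1)*(-4 + (6 - 2 + 1)) + 3 = 5*(-4 + 5) + 3 = 5*1 + 3 = 5 + 3 = 8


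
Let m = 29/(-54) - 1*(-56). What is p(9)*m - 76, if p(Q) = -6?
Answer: -3679/9 ≈ -408.78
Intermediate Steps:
m = 2995/54 (m = 29*(-1/54) + 56 = -29/54 + 56 = 2995/54 ≈ 55.463)
p(9)*m - 76 = -6*2995/54 - 76 = -2995/9 - 76 = -3679/9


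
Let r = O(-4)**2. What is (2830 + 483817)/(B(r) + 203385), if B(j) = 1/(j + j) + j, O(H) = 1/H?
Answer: 7786352/3254289 ≈ 2.3926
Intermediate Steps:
O(H) = 1/H
r = 1/16 (r = (1/(-4))**2 = (-1/4)**2 = 1/16 ≈ 0.062500)
B(j) = j + 1/(2*j) (B(j) = 1/(2*j) + j = j + 1/(2*j))
(2830 + 483817)/(B(r) + 203385) = (2830 + 483817)/((1/16 + 1/(2*(1/16))) + 203385) = 486647/((1/16 + (1/2)*16) + 203385) = 486647/((1/16 + 8) + 203385) = 486647/(129/16 + 203385) = 486647/(3254289/16) = 486647*(16/3254289) = 7786352/3254289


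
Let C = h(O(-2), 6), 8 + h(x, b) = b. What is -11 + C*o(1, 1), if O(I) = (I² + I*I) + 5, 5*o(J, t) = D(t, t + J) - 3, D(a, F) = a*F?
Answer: -53/5 ≈ -10.600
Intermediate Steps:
D(a, F) = F*a
o(J, t) = -⅗ + t*(J + t)/5 (o(J, t) = ((t + J)*t - 3)/5 = ((J + t)*t - 3)/5 = (t*(J + t) - 3)/5 = (-3 + t*(J + t))/5 = -⅗ + t*(J + t)/5)
O(I) = 5 + 2*I² (O(I) = (I² + I²) + 5 = 2*I² + 5 = 5 + 2*I²)
h(x, b) = -8 + b
C = -2 (C = -8 + 6 = -2)
-11 + C*o(1, 1) = -11 - 2*(-⅗ + (⅕)*1*(1 + 1)) = -11 - 2*(-⅗ + (⅕)*1*2) = -11 - 2*(-⅗ + ⅖) = -11 - 2*(-⅕) = -11 + ⅖ = -53/5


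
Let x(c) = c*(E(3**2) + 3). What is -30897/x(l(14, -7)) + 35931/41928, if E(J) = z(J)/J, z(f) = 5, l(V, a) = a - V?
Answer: 162266533/391328 ≈ 414.66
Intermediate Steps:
E(J) = 5/J
x(c) = 32*c/9 (x(c) = c*(5/(3**2) + 3) = c*(5/9 + 3) = c*(32/9) = 32*c/9)
-30897/x(l(14, -7)) + 35931/41928 = -30897*9/(32*(-7 - 1*14)) + 35931/41928 = -30897*9/(32*(-7 - 14)) + 35931*(1/41928) = -30897/((32/9)*(-21)) + 11977/13976 = -30897/(-224/3) + 11977/13976 = -30897*(-3/224) + 11977/13976 = 92691/224 + 11977/13976 = 162266533/391328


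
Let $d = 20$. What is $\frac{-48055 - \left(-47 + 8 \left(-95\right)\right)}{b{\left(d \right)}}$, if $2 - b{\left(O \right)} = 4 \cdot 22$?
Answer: $\frac{23624}{43} \approx 549.4$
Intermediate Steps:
$b{\left(O \right)} = -86$ ($b{\left(O \right)} = 2 - 4 \cdot 22 = 2 - 88 = -86$)
$\frac{-48055 - \left(-47 + 8 \left(-95\right)\right)}{b{\left(d \right)}} = \frac{-48055 - \left(-47 + 8 \left(-95\right)\right)}{-86} = \left(-48055 - \left(-47 - 760\right)\right) \left(- \frac{1}{86}\right) = \left(-48055 - -807\right) \left(- \frac{1}{86}\right) = \left(-48055 + 807\right) \left(- \frac{1}{86}\right) = \left(-47248\right) \left(- \frac{1}{86}\right) = \frac{23624}{43}$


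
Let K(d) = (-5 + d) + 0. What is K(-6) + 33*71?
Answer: 2332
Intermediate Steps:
K(d) = -5 + d
K(-6) + 33*71 = (-5 - 6) + 33*71 = -11 + 2343 = 2332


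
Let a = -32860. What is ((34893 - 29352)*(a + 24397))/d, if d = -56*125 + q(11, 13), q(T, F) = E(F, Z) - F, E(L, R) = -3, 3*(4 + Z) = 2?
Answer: 46893483/7016 ≈ 6683.8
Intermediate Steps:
Z = -10/3 (Z = -4 + (1/3)*2 = -4 + 2/3 = -10/3 ≈ -3.3333)
q(T, F) = -3 - F
d = -7016 (d = -56*125 + (-3 - 1*13) = -7000 + (-3 - 13) = -7000 - 16 = -7016)
((34893 - 29352)*(a + 24397))/d = ((34893 - 29352)*(-32860 + 24397))/(-7016) = (5541*(-8463))*(-1/7016) = -46893483*(-1/7016) = 46893483/7016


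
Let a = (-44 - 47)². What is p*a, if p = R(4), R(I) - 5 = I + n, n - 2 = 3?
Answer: 115934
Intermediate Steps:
n = 5 (n = 2 + 3 = 5)
R(I) = 10 + I (R(I) = 5 + (I + 5) = 5 + (5 + I) = 10 + I)
p = 14 (p = 10 + 4 = 14)
a = 8281 (a = (-91)² = 8281)
p*a = 14*8281 = 115934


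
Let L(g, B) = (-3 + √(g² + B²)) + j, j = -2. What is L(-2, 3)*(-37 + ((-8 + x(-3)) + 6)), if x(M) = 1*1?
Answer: 190 - 38*√13 ≈ 52.989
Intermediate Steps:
x(M) = 1
L(g, B) = -5 + √(B² + g²) (L(g, B) = (-3 + √(g² + B²)) - 2 = (-3 + √(B² + g²)) - 2 = -5 + √(B² + g²))
L(-2, 3)*(-37 + ((-8 + x(-3)) + 6)) = (-5 + √(3² + (-2)²))*(-37 + ((-8 + 1) + 6)) = (-5 + √(9 + 4))*(-37 + (-7 + 6)) = (-5 + √13)*(-37 - 1) = (-5 + √13)*(-38) = 190 - 38*√13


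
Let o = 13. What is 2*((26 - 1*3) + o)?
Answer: 72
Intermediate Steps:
2*((26 - 1*3) + o) = 2*((26 - 1*3) + 13) = 2*((26 - 3) + 13) = 2*(23 + 13) = 2*36 = 72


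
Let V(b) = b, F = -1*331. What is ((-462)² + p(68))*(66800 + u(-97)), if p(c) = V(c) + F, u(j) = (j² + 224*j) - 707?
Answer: 11463595094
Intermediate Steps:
u(j) = -707 + j² + 224*j
F = -331
p(c) = -331 + c (p(c) = c - 331 = -331 + c)
((-462)² + p(68))*(66800 + u(-97)) = ((-462)² + (-331 + 68))*(66800 + (-707 + (-97)² + 224*(-97))) = (213444 - 263)*(66800 + (-707 + 9409 - 21728)) = 213181*(66800 - 13026) = 213181*53774 = 11463595094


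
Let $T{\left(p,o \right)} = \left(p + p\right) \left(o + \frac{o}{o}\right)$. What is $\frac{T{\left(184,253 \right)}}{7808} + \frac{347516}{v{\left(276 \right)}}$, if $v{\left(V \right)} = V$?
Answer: $\frac{21400025}{16836} \approx 1271.1$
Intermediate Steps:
$T{\left(p,o \right)} = 2 p \left(1 + o\right)$ ($T{\left(p,o \right)} = 2 p \left(o + 1\right) = 2 p \left(1 + o\right)$)
$\frac{T{\left(184,253 \right)}}{7808} + \frac{347516}{v{\left(276 \right)}} = \frac{2 \cdot 184 \left(1 + 253\right)}{7808} + \frac{347516}{276} = 2 \cdot 184 \cdot 254 \cdot \frac{1}{7808} + 347516 \cdot \frac{1}{276} = 93472 \cdot \frac{1}{7808} + \frac{86879}{69} = \frac{2921}{244} + \frac{86879}{69} = \frac{21400025}{16836}$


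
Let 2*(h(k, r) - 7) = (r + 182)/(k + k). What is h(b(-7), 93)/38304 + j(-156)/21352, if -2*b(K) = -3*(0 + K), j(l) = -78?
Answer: -822883/225989568 ≈ -0.0036412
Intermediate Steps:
b(K) = 3*K/2 (b(K) = -(-3)*(0 + K)/2 = -(-3)*K/2 = 3*K/2)
h(k, r) = 7 + (182 + r)/(4*k) (h(k, r) = 7 + ((r + 182)/(k + k))/2 = 7 + ((182 + r)/((2*k)))/2 = 7 + ((182 + r)*(1/(2*k)))/2 = 7 + ((182 + r)/(2*k))/2 = 7 + (182 + r)/(4*k))
h(b(-7), 93)/38304 + j(-156)/21352 = ((182 + 93 + 28*((3/2)*(-7)))/(4*(((3/2)*(-7)))))/38304 - 78/21352 = ((182 + 93 + 28*(-21/2))/(4*(-21/2)))*(1/38304) - 78*1/21352 = ((1/4)*(-2/21)*(182 + 93 - 294))*(1/38304) - 39/10676 = ((1/4)*(-2/21)*(-19))*(1/38304) - 39/10676 = (19/42)*(1/38304) - 39/10676 = 1/84672 - 39/10676 = -822883/225989568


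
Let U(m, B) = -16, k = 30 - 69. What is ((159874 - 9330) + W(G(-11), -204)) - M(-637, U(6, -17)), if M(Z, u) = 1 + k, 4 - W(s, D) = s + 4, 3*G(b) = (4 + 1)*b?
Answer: 451801/3 ≈ 1.5060e+5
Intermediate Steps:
G(b) = 5*b/3 (G(b) = ((4 + 1)*b)/3 = (5*b)/3 = 5*b/3)
k = -39
W(s, D) = -s (W(s, D) = 4 - (s + 4) = 4 - (4 + s) = 4 + (-4 - s) = -s)
M(Z, u) = -38 (M(Z, u) = 1 - 39 = -38)
((159874 - 9330) + W(G(-11), -204)) - M(-637, U(6, -17)) = ((159874 - 9330) - 5*(-11)/3) - 1*(-38) = (150544 - 1*(-55/3)) + 38 = (150544 + 55/3) + 38 = 451687/3 + 38 = 451801/3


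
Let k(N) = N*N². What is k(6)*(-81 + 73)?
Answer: -1728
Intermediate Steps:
k(N) = N³
k(6)*(-81 + 73) = 6³*(-81 + 73) = 216*(-8) = -1728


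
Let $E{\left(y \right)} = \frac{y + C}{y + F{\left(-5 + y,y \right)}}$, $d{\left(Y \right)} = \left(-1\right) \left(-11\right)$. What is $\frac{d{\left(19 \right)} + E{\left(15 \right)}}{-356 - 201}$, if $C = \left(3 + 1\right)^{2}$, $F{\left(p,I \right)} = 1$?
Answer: $- \frac{207}{8912} \approx -0.023227$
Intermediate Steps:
$C = 16$ ($C = 4^{2} = 16$)
$d{\left(Y \right)} = 11$
$E{\left(y \right)} = \frac{16 + y}{1 + y}$ ($E{\left(y \right)} = \frac{y + 16}{y + 1} = \frac{16 + y}{1 + y}$)
$\frac{d{\left(19 \right)} + E{\left(15 \right)}}{-356 - 201} = \frac{11 + \frac{16 + 15}{1 + 15}}{-356 - 201} = \frac{11 + \frac{1}{16} \cdot 31}{-557} = \left(11 + \frac{1}{16} \cdot 31\right) \left(- \frac{1}{557}\right) = \left(11 + \frac{31}{16}\right) \left(- \frac{1}{557}\right) = \frac{207}{16} \left(- \frac{1}{557}\right) = - \frac{207}{8912}$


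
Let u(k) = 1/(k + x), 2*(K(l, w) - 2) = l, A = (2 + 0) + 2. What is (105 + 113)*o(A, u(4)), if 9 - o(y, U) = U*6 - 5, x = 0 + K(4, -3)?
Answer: 5777/2 ≈ 2888.5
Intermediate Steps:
A = 4 (A = 2 + 2 = 4)
K(l, w) = 2 + l/2
x = 4 (x = 0 + (2 + (½)*4) = 0 + (2 + 2) = 0 + 4 = 4)
u(k) = 1/(4 + k) (u(k) = 1/(k + 4) = 1/(4 + k))
o(y, U) = 14 - 6*U (o(y, U) = 9 - (U*6 - 5) = 9 - (6*U - 5) = 9 - (-5 + 6*U) = 9 + (5 - 6*U) = 14 - 6*U)
(105 + 113)*o(A, u(4)) = (105 + 113)*(14 - 6/(4 + 4)) = 218*(14 - 6/8) = 218*(14 - 6*⅛) = 218*(14 - ¾) = 218*(53/4) = 5777/2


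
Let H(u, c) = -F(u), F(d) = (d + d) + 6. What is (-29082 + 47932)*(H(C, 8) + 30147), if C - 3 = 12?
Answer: 567592350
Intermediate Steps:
C = 15 (C = 3 + 12 = 15)
F(d) = 6 + 2*d (F(d) = 2*d + 6 = 6 + 2*d)
H(u, c) = -6 - 2*u (H(u, c) = -(6 + 2*u) = -6 - 2*u)
(-29082 + 47932)*(H(C, 8) + 30147) = (-29082 + 47932)*((-6 - 2*15) + 30147) = 18850*((-6 - 30) + 30147) = 18850*(-36 + 30147) = 18850*30111 = 567592350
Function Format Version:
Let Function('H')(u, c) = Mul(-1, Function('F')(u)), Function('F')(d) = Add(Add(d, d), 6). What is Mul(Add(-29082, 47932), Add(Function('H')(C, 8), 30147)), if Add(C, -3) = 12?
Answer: 567592350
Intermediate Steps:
C = 15 (C = Add(3, 12) = 15)
Function('F')(d) = Add(6, Mul(2, d)) (Function('F')(d) = Add(Mul(2, d), 6) = Add(6, Mul(2, d)))
Function('H')(u, c) = Add(-6, Mul(-2, u)) (Function('H')(u, c) = Mul(-1, Add(6, Mul(2, u))) = Add(-6, Mul(-2, u)))
Mul(Add(-29082, 47932), Add(Function('H')(C, 8), 30147)) = Mul(Add(-29082, 47932), Add(Add(-6, Mul(-2, 15)), 30147)) = Mul(18850, Add(Add(-6, -30), 30147)) = Mul(18850, Add(-36, 30147)) = Mul(18850, 30111) = 567592350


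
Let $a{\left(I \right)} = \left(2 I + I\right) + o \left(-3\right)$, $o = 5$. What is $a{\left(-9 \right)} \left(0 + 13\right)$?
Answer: $-546$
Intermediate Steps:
$a{\left(I \right)} = -15 + 3 I$ ($a{\left(I \right)} = \left(2 I + I\right) + 5 \left(-3\right) = 3 I - 15 = -15 + 3 I$)
$a{\left(-9 \right)} \left(0 + 13\right) = \left(-15 + 3 \left(-9\right)\right) \left(0 + 13\right) = \left(-15 - 27\right) 13 = \left(-42\right) 13 = -546$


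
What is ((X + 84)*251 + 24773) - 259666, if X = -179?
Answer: -258738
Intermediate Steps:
((X + 84)*251 + 24773) - 259666 = ((-179 + 84)*251 + 24773) - 259666 = (-95*251 + 24773) - 259666 = (-23845 + 24773) - 259666 = 928 - 259666 = -258738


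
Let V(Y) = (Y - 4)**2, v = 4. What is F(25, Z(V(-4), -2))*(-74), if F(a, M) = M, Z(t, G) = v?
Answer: -296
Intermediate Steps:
V(Y) = (-4 + Y)**2
Z(t, G) = 4
F(25, Z(V(-4), -2))*(-74) = 4*(-74) = -296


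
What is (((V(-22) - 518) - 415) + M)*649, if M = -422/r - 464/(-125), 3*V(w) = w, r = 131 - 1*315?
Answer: -20920067839/34500 ≈ -6.0638e+5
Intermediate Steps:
r = -184 (r = 131 - 315 = -184)
V(w) = w/3
M = 69063/11500 (M = -422/(-184) - 464/(-125) = -422*(-1/184) - 464*(-1/125) = 211/92 + 464/125 = 69063/11500 ≈ 6.0055)
(((V(-22) - 518) - 415) + M)*649 = ((((1/3)*(-22) - 518) - 415) + 69063/11500)*649 = (((-22/3 - 518) - 415) + 69063/11500)*649 = ((-1576/3 - 415) + 69063/11500)*649 = (-2821/3 + 69063/11500)*649 = -32234311/34500*649 = -20920067839/34500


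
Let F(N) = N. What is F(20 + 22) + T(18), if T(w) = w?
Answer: 60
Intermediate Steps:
F(20 + 22) + T(18) = (20 + 22) + 18 = 42 + 18 = 60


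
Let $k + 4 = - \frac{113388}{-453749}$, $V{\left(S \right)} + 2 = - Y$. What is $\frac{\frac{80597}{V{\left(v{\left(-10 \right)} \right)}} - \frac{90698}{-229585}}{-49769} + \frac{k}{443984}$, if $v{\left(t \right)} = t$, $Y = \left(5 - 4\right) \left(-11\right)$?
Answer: $- \frac{466009685769711043339}{2589631370840273055570} \approx -0.17995$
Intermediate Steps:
$Y = -11$ ($Y = 1 \left(-11\right) = -11$)
$V{\left(S \right)} = 9$ ($V{\left(S \right)} = -2 - -11 = -2 + 11 = 9$)
$k = - \frac{1701608}{453749}$ ($k = -4 - \frac{113388}{-453749} = -4 - - \frac{113388}{453749} = -4 + \frac{113388}{453749} = - \frac{1701608}{453749} \approx -3.7501$)
$\frac{\frac{80597}{V{\left(v{\left(-10 \right)} \right)}} - \frac{90698}{-229585}}{-49769} + \frac{k}{443984} = \frac{\frac{80597}{9} - \frac{90698}{-229585}}{-49769} - \frac{1701608}{453749 \cdot 443984} = \left(80597 \cdot \frac{1}{9} - - \frac{90698}{229585}\right) \left(- \frac{1}{49769}\right) - \frac{212701}{25182162002} = \left(\frac{80597}{9} + \frac{90698}{229585}\right) \left(- \frac{1}{49769}\right) - \frac{212701}{25182162002} = \frac{18504678527}{2066265} \left(- \frac{1}{49769}\right) - \frac{212701}{25182162002} = - \frac{18504678527}{102835942785} - \frac{212701}{25182162002} = - \frac{466009685769711043339}{2589631370840273055570}$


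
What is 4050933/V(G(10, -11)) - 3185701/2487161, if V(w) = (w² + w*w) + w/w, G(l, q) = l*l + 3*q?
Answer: 3348906053978/7444072873 ≈ 449.88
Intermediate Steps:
G(l, q) = l² + 3*q
V(w) = 1 + 2*w² (V(w) = (w² + w²) + 1 = 2*w² + 1 = 1 + 2*w²)
4050933/V(G(10, -11)) - 3185701/2487161 = 4050933/(1 + 2*(10² + 3*(-11))²) - 3185701/2487161 = 4050933/(1 + 2*(100 - 33)²) - 3185701*1/2487161 = 4050933/(1 + 2*67²) - 3185701/2487161 = 4050933/(1 + 2*4489) - 3185701/2487161 = 4050933/(1 + 8978) - 3185701/2487161 = 4050933/8979 - 3185701/2487161 = 4050933*(1/8979) - 3185701/2487161 = 1350311/2993 - 3185701/2487161 = 3348906053978/7444072873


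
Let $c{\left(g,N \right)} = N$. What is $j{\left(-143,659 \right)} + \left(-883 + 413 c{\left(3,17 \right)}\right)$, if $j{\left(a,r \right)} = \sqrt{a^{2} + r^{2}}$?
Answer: $6138 + \sqrt{454730} \approx 6812.3$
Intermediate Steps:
$j{\left(-143,659 \right)} + \left(-883 + 413 c{\left(3,17 \right)}\right) = \sqrt{\left(-143\right)^{2} + 659^{2}} + \left(-883 + 413 \cdot 17\right) = \sqrt{20449 + 434281} + \left(-883 + 7021\right) = \sqrt{454730} + 6138 = 6138 + \sqrt{454730}$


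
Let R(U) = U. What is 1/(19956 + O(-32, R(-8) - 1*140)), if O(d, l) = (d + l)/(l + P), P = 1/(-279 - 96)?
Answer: 55501/1107645456 ≈ 5.0107e-5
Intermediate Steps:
P = -1/375 (P = 1/(-375) = -1/375 ≈ -0.0026667)
O(d, l) = (d + l)/(-1/375 + l) (O(d, l) = (d + l)/(l - 1/375) = (d + l)/(-1/375 + l))
1/(19956 + O(-32, R(-8) - 1*140)) = 1/(19956 + 375*(-32 + (-8 - 1*140))/(-1 + 375*(-8 - 1*140))) = 1/(19956 + 375*(-32 + (-8 - 140))/(-1 + 375*(-8 - 140))) = 1/(19956 + 375*(-32 - 148)/(-1 + 375*(-148))) = 1/(19956 + 375*(-180)/(-1 - 55500)) = 1/(19956 + 375*(-180)/(-55501)) = 1/(19956 + 375*(-1/55501)*(-180)) = 1/(19956 + 67500/55501) = 1/(1107645456/55501) = 55501/1107645456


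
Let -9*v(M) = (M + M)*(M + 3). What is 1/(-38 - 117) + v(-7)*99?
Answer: -95481/155 ≈ -616.01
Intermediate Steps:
v(M) = -2*M*(3 + M)/9 (v(M) = -(M + M)*(M + 3)/9 = -2*M*(3 + M)/9)
1/(-38 - 117) + v(-7)*99 = 1/(-38 - 117) - 2/9*(-7)*(3 - 7)*99 = 1/(-155) - 2/9*(-7)*(-4)*99 = -1/155 - 56/9*99 = -1/155 - 616 = -95481/155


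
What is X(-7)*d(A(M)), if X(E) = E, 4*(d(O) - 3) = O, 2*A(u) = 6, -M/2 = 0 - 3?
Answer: -105/4 ≈ -26.250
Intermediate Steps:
M = 6 (M = -2*(0 - 3) = -2*(-3) = 6)
A(u) = 3 (A(u) = (½)*6 = 3)
d(O) = 3 + O/4
X(-7)*d(A(M)) = -7*(3 + (¼)*3) = -7*(3 + ¾) = -7*15/4 = -105/4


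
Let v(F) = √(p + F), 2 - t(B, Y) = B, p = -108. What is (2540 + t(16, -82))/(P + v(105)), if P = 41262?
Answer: 34742604/567517549 - 842*I*√3/567517549 ≈ 0.061219 - 2.5698e-6*I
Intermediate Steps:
t(B, Y) = 2 - B
v(F) = √(-108 + F)
(2540 + t(16, -82))/(P + v(105)) = (2540 + (2 - 1*16))/(41262 + √(-108 + 105)) = (2540 + (2 - 16))/(41262 + √(-3)) = (2540 - 14)/(41262 + I*√3) = 2526/(41262 + I*√3)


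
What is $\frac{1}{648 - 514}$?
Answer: $\frac{1}{134} \approx 0.0074627$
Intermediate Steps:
$\frac{1}{648 - 514} = \frac{1}{134}$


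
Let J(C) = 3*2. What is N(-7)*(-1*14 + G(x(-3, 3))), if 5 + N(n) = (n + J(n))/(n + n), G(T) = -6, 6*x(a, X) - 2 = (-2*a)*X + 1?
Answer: 690/7 ≈ 98.571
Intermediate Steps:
x(a, X) = ½ - X*a/3 (x(a, X) = ⅓ + ((-2*a)*X + 1)/6 = ⅓ + (-2*X*a + 1)/6 = ⅓ + (1 - 2*X*a)/6 = ⅓ + (⅙ - X*a/3) = ½ - X*a/3)
J(C) = 6
N(n) = -5 + (6 + n)/(2*n) (N(n) = -5 + (n + 6)/(n + n) = -5 + (6 + n)/((2*n)) = -5 + (6 + n)*(1/(2*n)) = -5 + (6 + n)/(2*n))
N(-7)*(-1*14 + G(x(-3, 3))) = (-9/2 + 3/(-7))*(-1*14 - 6) = (-9/2 + 3*(-⅐))*(-14 - 6) = (-9/2 - 3/7)*(-20) = -69/14*(-20) = 690/7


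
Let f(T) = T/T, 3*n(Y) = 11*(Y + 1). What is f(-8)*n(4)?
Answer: 55/3 ≈ 18.333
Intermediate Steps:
n(Y) = 11/3 + 11*Y/3 (n(Y) = (11*(Y + 1))/3 = (11*(1 + Y))/3 = (11 + 11*Y)/3 = 11/3 + 11*Y/3)
f(T) = 1
f(-8)*n(4) = 1*(11/3 + (11/3)*4) = 1*(11/3 + 44/3) = 1*(55/3) = 55/3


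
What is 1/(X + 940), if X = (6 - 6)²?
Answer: 1/940 ≈ 0.0010638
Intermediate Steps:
X = 0 (X = 0² = 0)
1/(X + 940) = 1/(0 + 940) = 1/940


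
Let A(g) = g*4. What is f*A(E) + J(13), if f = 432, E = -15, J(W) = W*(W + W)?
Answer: -25582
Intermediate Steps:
J(W) = 2*W² (J(W) = W*(2*W) = 2*W²)
A(g) = 4*g
f*A(E) + J(13) = 432*(4*(-15)) + 2*13² = 432*(-60) + 2*169 = -25920 + 338 = -25582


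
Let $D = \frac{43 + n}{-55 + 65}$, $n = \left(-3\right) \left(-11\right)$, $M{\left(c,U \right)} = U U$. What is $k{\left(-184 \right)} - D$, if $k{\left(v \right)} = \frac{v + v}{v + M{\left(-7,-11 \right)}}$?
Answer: $- \frac{554}{315} \approx -1.7587$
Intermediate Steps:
$M{\left(c,U \right)} = U^{2}$
$k{\left(v \right)} = \frac{2 v}{121 + v}$ ($k{\left(v \right)} = \frac{v + v}{v + \left(-11\right)^{2}} = \frac{2 v}{v + 121} = \frac{2 v}{121 + v}$)
$n = 33$
$D = \frac{38}{5}$ ($D = \frac{43 + 33}{-55 + 65} = \frac{76}{10} = 76 \cdot \frac{1}{10} = \frac{38}{5} \approx 7.6$)
$k{\left(-184 \right)} - D = 2 \left(-184\right) \frac{1}{121 - 184} - \frac{38}{5} = 2 \left(-184\right) \frac{1}{-63} - \frac{38}{5} = 2 \left(-184\right) \left(- \frac{1}{63}\right) - \frac{38}{5} = \frac{368}{63} - \frac{38}{5} = - \frac{554}{315}$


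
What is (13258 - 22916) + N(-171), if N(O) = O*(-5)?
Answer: -8803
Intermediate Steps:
N(O) = -5*O
(13258 - 22916) + N(-171) = (13258 - 22916) - 5*(-171) = -9658 + 855 = -8803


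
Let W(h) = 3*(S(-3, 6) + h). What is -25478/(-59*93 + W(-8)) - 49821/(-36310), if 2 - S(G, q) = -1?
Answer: 599610661/99888810 ≈ 6.0028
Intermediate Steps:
S(G, q) = 3 (S(G, q) = 2 - 1*(-1) = 2 + 1 = 3)
W(h) = 9 + 3*h (W(h) = 3*(3 + h) = 9 + 3*h)
-25478/(-59*93 + W(-8)) - 49821/(-36310) = -25478/(-59*93 + (9 + 3*(-8))) - 49821/(-36310) = -25478/(-5487 + (9 - 24)) - 49821*(-1/36310) = -25478/(-5487 - 15) + 49821/36310 = -25478/(-5502) + 49821/36310 = -25478*(-1/5502) + 49821/36310 = 12739/2751 + 49821/36310 = 599610661/99888810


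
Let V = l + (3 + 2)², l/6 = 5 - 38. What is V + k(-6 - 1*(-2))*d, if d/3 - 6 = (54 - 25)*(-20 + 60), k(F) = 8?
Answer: 27811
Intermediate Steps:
l = -198 (l = 6*(5 - 38) = 6*(-33) = -198)
V = -173 (V = -198 + (3 + 2)² = -198 + 5² = -198 + 25 = -173)
d = 3498 (d = 18 + 3*((54 - 25)*(-20 + 60)) = 18 + 3*(29*40) = 18 + 3*1160 = 18 + 3480 = 3498)
V + k(-6 - 1*(-2))*d = -173 + 8*3498 = -173 + 27984 = 27811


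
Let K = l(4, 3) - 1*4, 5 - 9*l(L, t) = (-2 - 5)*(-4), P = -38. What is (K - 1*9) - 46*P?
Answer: 15592/9 ≈ 1732.4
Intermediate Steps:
l(L, t) = -23/9 (l(L, t) = 5/9 - (-2 - 5)*(-4)/9 = 5/9 - (-7)*(-4)/9 = 5/9 - ⅑*28 = 5/9 - 28/9 = -23/9)
K = -59/9 (K = -23/9 - 1*4 = -23/9 - 4 = -59/9 ≈ -6.5556)
(K - 1*9) - 46*P = (-59/9 - 1*9) - 46*(-38) = (-59/9 - 9) + 1748 = -140/9 + 1748 = 15592/9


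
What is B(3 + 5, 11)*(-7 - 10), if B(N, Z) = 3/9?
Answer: -17/3 ≈ -5.6667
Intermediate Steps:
B(N, Z) = 1/3 (B(N, Z) = 3*(1/9) = 1/3)
B(3 + 5, 11)*(-7 - 10) = (-7 - 10)/3 = (1/3)*(-17) = -17/3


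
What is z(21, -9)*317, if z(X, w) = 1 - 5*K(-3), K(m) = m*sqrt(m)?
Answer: 317 + 4755*I*sqrt(3) ≈ 317.0 + 8235.9*I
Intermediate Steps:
K(m) = m**(3/2)
z(X, w) = 1 + 15*I*sqrt(3) (z(X, w) = 1 - (-15)*I*sqrt(3) = 1 + 15*I*sqrt(3))
z(21, -9)*317 = (1 + 15*I*sqrt(3))*317 = 317 + 4755*I*sqrt(3)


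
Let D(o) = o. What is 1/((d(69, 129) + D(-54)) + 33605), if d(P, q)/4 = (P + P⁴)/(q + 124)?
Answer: 11/4311181 ≈ 2.5515e-6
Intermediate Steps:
d(P, q) = 4*(P + P⁴)/(124 + q) (d(P, q) = 4*((P + P⁴)/(q + 124)) = 4*((P + P⁴)/(124 + q)) = 4*(P + P⁴)/(124 + q))
1/((d(69, 129) + D(-54)) + 33605) = 1/((4*69*(1 + 69³)/(124 + 129) - 54) + 33605) = 1/((4*69*(1 + 328509)/253 - 54) + 33605) = 1/((4*69*(1/253)*328510 - 54) + 33605) = 1/((3942120/11 - 54) + 33605) = 1/(3941526/11 + 33605) = 1/(4311181/11) = 11/4311181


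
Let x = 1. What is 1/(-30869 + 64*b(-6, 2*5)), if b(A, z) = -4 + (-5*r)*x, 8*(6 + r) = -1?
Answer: -1/29165 ≈ -3.4288e-5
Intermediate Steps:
r = -49/8 (r = -6 + (⅛)*(-1) = -6 - ⅛ = -49/8 ≈ -6.1250)
b(A, z) = 213/8 (b(A, z) = -4 - 5*(-49/8)*1 = -4 + (245/8)*1 = -4 + 245/8 = 213/8)
1/(-30869 + 64*b(-6, 2*5)) = 1/(-30869 + 64*(213/8)) = 1/(-30869 + 1704) = 1/(-29165) = -1/29165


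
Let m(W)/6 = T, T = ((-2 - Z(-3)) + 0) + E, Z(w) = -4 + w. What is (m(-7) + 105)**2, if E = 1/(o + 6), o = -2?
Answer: 74529/4 ≈ 18632.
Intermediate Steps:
E = 1/4 (E = 1/(-2 + 6) = 1/4 ≈ 0.25000)
T = 21/4 (T = ((-2 - (-4 - 3)) + 0) + 1/4 = ((-2 - 1*(-7)) + 0) + 1/4 = ((-2 + 7) + 0) + 1/4 = (5 + 0) + 1/4 = 5 + 1/4 = 21/4 ≈ 5.2500)
m(W) = 63/2 (m(W) = 6*(21/4) = 63/2)
(m(-7) + 105)**2 = (63/2 + 105)**2 = (273/2)**2 = 74529/4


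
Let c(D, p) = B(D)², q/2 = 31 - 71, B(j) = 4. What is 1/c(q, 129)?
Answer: 1/16 ≈ 0.062500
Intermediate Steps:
q = -80 (q = 2*(31 - 71) = 2*(-40) = -80)
c(D, p) = 16 (c(D, p) = 4² = 16)
1/c(q, 129) = 1/16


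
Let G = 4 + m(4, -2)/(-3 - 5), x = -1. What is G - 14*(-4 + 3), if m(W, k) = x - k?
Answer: 143/8 ≈ 17.875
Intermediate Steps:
m(W, k) = -1 - k
G = 31/8 (G = 4 + (-1 - 1*(-2))/(-3 - 5) = 4 + (-1 + 2)/(-8) = 4 + 1*(-⅛) = 4 - ⅛ = 31/8 ≈ 3.8750)
G - 14*(-4 + 3) = 31/8 - 14*(-4 + 3) = 31/8 - 14*(-1) = 31/8 + 14 = 143/8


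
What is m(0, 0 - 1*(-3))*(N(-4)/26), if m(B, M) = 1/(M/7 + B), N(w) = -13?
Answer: -7/6 ≈ -1.1667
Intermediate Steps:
m(B, M) = 1/(B + M/7) (m(B, M) = 1/(M*(1/7) + B) = 1/(M/7 + B) = 1/(B + M/7))
m(0, 0 - 1*(-3))*(N(-4)/26) = (7/((0 - 1*(-3)) + 7*0))*(-13/26) = (7/((0 + 3) + 0))*(-13*1/26) = (7/(3 + 0))*(-1/2) = (7/3)*(-1/2) = -7/6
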